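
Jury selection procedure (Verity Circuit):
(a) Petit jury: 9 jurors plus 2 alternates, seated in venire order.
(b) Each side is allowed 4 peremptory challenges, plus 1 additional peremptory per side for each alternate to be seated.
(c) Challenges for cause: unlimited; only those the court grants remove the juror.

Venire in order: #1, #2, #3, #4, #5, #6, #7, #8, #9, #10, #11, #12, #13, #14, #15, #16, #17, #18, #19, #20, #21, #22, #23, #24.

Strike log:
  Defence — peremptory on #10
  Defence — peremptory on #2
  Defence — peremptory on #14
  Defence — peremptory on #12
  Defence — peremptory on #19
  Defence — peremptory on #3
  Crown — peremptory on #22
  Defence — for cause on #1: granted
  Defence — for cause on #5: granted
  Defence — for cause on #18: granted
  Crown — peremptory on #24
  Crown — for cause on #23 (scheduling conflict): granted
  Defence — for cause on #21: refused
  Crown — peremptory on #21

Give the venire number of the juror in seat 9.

Removed: #1, #2, #3, #5, #10, #12, #14, #18, #19, #21, #22, #23, #24.
Seating in order: seats 1–9 → #4, #6, #7, #8, #9, #11, #13, #15, #16; alternates → #17, #20.
So seat 9 is #16.

16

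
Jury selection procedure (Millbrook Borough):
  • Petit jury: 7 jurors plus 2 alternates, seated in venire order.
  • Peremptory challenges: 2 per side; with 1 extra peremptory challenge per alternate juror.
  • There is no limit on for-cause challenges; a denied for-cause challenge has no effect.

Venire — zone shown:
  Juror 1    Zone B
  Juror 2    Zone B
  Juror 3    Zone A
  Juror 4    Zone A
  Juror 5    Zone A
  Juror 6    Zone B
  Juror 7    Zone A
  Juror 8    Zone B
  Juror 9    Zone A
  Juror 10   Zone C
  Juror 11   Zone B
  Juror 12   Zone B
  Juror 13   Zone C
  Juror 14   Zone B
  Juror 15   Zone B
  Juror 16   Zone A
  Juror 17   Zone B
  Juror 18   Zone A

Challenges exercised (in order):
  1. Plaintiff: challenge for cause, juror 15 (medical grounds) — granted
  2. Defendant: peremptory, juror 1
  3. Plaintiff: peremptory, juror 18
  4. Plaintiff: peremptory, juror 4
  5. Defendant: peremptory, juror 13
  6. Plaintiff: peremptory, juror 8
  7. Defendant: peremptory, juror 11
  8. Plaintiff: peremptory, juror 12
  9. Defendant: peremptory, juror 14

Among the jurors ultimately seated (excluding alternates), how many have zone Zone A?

Removed: #1, #4, #8, #11, #12, #13, #14, #15, #18.
Seated jurors 1–7: #2, #3, #5, #6, #7, #9, #10 (alternates #16, #17 not counted).
Of those, in Zone A: #3, #5, #7, #9 → 4.

4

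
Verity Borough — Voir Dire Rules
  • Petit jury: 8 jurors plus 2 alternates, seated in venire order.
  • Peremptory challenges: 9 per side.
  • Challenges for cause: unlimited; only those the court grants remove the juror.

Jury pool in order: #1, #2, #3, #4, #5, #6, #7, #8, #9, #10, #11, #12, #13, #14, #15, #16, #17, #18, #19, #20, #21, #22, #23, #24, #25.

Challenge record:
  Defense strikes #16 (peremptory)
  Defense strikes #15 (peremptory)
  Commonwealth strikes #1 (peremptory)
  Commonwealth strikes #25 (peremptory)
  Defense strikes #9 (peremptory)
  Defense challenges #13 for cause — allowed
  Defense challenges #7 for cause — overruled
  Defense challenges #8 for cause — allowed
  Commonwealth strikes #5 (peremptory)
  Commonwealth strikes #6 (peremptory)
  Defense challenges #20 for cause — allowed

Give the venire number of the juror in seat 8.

Removed: #1, #5, #6, #8, #9, #13, #15, #16, #20, #25. (#7 stays — for-cause denied.)
Seating in order: seats 1–8 → #2, #3, #4, #7, #10, #11, #12, #14; alternates → #17, #18.
So seat 8 is #14.

14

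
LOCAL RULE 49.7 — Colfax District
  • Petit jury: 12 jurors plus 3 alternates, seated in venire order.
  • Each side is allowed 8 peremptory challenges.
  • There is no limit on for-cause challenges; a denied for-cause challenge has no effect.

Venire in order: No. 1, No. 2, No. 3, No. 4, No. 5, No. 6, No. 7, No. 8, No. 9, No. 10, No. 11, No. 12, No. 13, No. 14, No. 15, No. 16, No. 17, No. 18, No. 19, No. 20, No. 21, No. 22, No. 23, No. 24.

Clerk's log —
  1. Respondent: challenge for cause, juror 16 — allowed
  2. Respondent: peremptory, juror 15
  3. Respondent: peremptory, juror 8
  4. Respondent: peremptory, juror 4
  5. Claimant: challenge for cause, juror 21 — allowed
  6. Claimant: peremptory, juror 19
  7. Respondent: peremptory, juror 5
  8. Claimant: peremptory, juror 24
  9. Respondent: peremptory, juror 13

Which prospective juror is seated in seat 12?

18

Removed: #4, #5, #8, #13, #15, #16, #19, #21, #24.
Seating in order: seats 1–12 → #1, #2, #3, #6, #7, #9, #10, #11, #12, #14, #17, #18; alternates → #20, #22, #23.
So seat 12 is #18.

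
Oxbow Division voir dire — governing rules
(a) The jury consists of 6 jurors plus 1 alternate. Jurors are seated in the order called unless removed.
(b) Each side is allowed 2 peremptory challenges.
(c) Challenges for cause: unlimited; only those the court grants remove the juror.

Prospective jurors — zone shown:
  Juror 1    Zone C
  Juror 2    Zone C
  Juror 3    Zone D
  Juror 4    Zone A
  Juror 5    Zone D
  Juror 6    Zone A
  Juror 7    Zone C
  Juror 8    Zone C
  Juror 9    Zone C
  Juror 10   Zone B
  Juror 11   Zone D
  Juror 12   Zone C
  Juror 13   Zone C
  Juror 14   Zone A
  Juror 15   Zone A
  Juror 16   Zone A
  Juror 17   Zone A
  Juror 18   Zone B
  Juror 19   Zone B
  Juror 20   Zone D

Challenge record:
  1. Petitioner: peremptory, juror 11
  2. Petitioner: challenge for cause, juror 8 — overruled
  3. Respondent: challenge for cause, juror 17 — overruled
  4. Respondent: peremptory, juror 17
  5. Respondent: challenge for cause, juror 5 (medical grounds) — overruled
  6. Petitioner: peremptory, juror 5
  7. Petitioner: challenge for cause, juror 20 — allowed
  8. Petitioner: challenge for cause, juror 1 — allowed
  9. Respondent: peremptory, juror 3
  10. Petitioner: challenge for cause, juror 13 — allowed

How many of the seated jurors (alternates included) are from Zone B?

1

Removed: #1, #3, #5, #11, #13, #17, #20.
Seated (7 incl. alternates): #2, #4, #6, #7, #8, #9, #10.
Of those, in Zone B: #10 → 1.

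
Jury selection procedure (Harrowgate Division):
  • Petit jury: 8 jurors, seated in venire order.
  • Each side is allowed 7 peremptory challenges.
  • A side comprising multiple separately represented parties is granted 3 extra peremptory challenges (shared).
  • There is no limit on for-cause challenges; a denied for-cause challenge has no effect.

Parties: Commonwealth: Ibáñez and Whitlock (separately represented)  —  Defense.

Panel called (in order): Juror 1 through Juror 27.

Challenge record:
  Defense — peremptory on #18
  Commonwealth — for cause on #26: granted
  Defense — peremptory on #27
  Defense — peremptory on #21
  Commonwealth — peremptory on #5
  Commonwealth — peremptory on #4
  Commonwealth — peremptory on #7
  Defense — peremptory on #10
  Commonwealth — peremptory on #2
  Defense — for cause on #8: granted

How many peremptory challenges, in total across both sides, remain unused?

Commonwealth allotment: 7 base + 3 multi-party = 10. Defense allotment: 7.
Commonwealth peremptories used: #5, #4, #7, #2 — 4 (the for-cause on #26 doesn't count).
Defense peremptories used: #18, #27, #21, #10 — 4 (the for-cause on #8 doesn't count).
Remaining: (10 − 4) + (7 − 4) = 9.

9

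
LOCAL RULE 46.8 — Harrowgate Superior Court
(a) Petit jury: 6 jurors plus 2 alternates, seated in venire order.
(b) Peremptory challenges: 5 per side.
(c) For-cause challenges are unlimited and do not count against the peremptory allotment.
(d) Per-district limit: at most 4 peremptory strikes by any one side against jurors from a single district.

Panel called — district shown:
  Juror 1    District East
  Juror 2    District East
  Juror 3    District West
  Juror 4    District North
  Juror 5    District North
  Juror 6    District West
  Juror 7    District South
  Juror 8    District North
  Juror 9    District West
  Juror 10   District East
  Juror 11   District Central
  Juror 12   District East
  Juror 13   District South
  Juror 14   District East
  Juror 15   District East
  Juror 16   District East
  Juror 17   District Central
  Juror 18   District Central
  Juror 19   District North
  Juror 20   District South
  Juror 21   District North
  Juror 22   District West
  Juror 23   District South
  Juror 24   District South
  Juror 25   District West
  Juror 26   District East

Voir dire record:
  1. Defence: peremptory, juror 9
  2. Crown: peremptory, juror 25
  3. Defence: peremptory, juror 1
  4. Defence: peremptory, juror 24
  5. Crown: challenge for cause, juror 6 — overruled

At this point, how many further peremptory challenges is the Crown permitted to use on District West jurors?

3

Crown peremptories so far: #25 — 1 of 5 used, 4 left overall.
Against District West: #25 — 1 used; per-district cap 4 leaves 3.
Binding limit: min(4, 3) = 3.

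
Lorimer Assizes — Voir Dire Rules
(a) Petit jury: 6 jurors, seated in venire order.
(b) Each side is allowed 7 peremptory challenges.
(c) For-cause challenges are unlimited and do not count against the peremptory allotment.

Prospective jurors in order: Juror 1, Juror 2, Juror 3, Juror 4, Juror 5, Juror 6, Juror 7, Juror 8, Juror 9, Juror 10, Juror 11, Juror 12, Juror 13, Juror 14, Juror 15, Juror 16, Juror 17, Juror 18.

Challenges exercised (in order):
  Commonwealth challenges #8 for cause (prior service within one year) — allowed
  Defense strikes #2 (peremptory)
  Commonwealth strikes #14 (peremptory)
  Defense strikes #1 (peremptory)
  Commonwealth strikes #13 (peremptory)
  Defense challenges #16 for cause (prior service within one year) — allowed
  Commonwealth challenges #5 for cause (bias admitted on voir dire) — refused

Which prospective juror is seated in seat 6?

Removed: #1, #2, #8, #13, #14, #16. (#5 stays — for-cause denied.)
Seating in order: seats 1–6 → #3, #4, #5, #6, #7, #9.
So seat 6 is #9.

9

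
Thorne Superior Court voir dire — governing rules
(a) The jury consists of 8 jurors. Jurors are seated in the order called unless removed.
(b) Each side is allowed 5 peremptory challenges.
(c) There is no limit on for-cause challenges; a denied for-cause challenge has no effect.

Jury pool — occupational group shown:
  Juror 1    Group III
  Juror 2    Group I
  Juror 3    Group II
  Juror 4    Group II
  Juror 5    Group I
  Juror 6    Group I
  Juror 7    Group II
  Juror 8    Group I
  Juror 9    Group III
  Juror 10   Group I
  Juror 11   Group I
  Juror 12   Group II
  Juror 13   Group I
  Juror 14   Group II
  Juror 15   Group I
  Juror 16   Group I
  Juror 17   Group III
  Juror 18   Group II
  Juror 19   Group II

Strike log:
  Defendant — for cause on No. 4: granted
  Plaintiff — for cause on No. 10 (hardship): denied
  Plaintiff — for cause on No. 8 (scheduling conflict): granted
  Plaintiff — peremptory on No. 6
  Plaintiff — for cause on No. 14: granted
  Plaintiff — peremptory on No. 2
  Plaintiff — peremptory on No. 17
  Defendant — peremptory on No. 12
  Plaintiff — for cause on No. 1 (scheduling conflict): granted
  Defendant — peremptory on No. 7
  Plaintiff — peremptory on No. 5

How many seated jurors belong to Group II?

Removed: #1, #2, #4, #5, #6, #7, #8, #12, #14, #17.
Seated jurors 1–8: #3, #9, #10, #11, #13, #15, #16, #18.
Of those, in Group II: #3, #18 → 2.

2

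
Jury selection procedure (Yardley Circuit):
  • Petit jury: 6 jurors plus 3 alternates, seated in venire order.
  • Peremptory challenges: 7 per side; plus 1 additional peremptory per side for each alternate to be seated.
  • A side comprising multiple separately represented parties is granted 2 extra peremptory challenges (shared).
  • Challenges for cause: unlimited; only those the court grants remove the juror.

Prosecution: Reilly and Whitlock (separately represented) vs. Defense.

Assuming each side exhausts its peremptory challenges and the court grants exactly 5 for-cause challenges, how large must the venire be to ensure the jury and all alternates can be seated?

36

Seats to fill: 6 + 3 alternates = 9.
Peremptories — Prosecution: 7 + 1×3 + 2 = 12; Defense: 7 + 1×3 = 10; total 22.
For-cause removals: 5.
Minimum venire: 9 + 22 + 5 = 36.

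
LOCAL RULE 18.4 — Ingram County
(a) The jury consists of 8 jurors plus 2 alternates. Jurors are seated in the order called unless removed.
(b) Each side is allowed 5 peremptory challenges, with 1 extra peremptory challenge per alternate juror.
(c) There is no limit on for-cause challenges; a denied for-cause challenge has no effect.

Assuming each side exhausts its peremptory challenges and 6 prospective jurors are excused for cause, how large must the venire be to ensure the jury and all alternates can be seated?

Seats to fill: 8 + 2 alternates = 10.
Peremptories: 5 + 1×2 = 7 per side × 2 sides = 14.
For-cause removals: 6.
Minimum venire: 10 + 14 + 6 = 30.

30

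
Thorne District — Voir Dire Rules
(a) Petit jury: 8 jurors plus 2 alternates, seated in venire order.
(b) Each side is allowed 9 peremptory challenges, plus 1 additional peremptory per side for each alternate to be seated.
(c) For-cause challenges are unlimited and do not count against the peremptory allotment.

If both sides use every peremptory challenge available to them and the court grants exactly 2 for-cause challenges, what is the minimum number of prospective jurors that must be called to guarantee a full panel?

34

Seats to fill: 8 + 2 alternates = 10.
Peremptories: 9 + 1×2 = 11 per side × 2 sides = 22.
For-cause removals: 2.
Minimum venire: 10 + 22 + 2 = 34.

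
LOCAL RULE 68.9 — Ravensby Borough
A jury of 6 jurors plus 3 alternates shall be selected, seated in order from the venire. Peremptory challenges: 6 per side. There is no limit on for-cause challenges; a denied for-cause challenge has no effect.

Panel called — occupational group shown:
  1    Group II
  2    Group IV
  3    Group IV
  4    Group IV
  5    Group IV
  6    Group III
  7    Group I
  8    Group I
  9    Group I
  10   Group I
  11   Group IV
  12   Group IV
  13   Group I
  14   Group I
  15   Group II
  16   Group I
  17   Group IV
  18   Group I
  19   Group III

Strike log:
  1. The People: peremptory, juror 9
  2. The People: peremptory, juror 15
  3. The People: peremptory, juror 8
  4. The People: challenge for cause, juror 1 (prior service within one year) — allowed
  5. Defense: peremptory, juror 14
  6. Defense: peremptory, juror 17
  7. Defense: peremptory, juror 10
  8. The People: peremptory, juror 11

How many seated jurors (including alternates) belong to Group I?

3

Removed: #1, #8, #9, #10, #11, #14, #15, #17.
Seated (9 incl. alternates): #2, #3, #4, #5, #6, #7, #12, #13, #16.
Of those, in Group I: #7, #13, #16 → 3.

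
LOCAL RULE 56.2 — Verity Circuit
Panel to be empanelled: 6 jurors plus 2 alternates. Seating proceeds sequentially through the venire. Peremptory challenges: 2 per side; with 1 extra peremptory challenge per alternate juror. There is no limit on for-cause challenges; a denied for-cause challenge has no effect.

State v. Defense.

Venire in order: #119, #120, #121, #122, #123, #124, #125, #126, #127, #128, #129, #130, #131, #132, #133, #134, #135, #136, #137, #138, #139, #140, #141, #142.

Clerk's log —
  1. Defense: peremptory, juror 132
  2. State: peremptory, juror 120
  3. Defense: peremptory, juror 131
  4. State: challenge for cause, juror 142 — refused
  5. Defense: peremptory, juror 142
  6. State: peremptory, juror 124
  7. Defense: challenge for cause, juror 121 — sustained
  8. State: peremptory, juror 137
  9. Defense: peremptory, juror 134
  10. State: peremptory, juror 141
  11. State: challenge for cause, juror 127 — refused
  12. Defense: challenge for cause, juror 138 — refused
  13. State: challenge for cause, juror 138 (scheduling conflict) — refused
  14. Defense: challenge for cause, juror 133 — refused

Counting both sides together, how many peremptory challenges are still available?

State allotment: 2 base + 1 × 2 alternates = 4. Defense allotment: 2 base + 1 × 2 alternates = 4.
State peremptories used: #120, #124, #137, #141 — 4 (for-cause on #142, #127, #138 don't count).
Defense peremptories used: #132, #131, #142, #134 — 4 (for-cause on #121, #138, #133 don't count).
Remaining: (4 − 4) + (4 − 4) = 0.

0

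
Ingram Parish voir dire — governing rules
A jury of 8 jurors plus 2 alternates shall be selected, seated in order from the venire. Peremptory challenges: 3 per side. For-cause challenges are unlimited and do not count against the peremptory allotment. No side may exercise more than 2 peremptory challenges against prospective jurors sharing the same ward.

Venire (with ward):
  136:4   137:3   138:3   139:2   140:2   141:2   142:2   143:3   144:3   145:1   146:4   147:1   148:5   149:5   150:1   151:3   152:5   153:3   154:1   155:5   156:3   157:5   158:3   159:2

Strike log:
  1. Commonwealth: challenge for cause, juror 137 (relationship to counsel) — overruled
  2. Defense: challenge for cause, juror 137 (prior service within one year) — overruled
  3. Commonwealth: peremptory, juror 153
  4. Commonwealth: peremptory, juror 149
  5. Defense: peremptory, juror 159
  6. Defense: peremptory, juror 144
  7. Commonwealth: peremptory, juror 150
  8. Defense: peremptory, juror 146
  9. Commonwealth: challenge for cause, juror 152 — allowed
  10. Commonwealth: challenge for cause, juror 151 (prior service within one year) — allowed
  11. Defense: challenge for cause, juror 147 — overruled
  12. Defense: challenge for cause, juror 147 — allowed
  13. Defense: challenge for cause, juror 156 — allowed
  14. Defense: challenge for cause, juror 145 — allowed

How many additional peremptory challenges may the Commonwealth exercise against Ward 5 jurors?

0

Commonwealth peremptories so far: #153, #149, #150 — 3 of 3 used, 0 left overall.
Against Ward 5: #149 — 1 used; per-ward cap 2 leaves 1.
Binding limit: min(0, 1) = 0.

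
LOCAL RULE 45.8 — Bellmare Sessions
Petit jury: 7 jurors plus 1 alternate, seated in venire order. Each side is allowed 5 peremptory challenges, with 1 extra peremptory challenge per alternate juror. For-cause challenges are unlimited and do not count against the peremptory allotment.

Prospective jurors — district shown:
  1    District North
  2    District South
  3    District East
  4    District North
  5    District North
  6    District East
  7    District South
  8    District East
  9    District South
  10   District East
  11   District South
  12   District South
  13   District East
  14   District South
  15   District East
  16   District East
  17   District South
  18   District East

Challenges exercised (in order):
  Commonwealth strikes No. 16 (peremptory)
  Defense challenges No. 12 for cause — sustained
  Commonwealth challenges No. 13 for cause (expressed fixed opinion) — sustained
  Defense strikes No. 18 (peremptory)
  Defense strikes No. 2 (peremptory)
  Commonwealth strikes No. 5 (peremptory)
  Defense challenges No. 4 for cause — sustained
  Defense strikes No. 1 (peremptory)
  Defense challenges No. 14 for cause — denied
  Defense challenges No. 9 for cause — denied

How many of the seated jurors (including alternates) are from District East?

Removed: #1, #2, #4, #5, #12, #13, #16, #18.
Seated (8 incl. alternates): #3, #6, #7, #8, #9, #10, #11, #14.
Of those, in District East: #3, #6, #8, #10 → 4.

4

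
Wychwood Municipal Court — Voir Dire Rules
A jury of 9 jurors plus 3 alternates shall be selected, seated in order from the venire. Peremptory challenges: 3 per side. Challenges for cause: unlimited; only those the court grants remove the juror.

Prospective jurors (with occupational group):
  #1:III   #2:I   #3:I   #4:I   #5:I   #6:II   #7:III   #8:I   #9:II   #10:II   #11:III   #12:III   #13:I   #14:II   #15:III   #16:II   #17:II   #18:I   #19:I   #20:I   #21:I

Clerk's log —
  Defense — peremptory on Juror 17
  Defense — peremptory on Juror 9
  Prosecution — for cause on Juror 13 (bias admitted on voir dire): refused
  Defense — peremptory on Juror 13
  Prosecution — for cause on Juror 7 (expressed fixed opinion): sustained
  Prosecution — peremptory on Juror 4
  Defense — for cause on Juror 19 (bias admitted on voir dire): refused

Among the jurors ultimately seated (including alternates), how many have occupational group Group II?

Removed: #4, #7, #9, #13, #17.
Seated (12 incl. alternates): #1, #2, #3, #5, #6, #8, #10, #11, #12, #14, #15, #16.
Of those, in Group II: #6, #10, #14, #16 → 4.

4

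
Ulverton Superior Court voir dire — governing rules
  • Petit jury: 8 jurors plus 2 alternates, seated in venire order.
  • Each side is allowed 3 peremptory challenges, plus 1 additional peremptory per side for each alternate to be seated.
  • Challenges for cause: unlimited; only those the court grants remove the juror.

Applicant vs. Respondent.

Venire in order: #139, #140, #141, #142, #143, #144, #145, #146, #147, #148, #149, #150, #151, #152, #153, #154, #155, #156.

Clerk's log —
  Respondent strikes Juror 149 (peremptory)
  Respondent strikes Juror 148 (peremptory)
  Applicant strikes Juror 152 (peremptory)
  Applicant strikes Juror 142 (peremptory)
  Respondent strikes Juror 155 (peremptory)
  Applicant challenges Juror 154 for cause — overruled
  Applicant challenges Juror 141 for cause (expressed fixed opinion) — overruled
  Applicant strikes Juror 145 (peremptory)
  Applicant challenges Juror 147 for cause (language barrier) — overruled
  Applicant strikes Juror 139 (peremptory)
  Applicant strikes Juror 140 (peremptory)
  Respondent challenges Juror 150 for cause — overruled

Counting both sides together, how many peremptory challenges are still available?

2

Applicant allotment: 3 base + 1 × 2 alternates = 5. Respondent allotment: 3 base + 1 × 2 alternates = 5.
Applicant peremptories used: #152, #142, #145, #139, #140 — 5 (for-cause on #154, #141, #147 don't count).
Respondent peremptories used: #149, #148, #155 — 3 (the for-cause on #150 doesn't count).
Remaining: (5 − 5) + (5 − 3) = 2.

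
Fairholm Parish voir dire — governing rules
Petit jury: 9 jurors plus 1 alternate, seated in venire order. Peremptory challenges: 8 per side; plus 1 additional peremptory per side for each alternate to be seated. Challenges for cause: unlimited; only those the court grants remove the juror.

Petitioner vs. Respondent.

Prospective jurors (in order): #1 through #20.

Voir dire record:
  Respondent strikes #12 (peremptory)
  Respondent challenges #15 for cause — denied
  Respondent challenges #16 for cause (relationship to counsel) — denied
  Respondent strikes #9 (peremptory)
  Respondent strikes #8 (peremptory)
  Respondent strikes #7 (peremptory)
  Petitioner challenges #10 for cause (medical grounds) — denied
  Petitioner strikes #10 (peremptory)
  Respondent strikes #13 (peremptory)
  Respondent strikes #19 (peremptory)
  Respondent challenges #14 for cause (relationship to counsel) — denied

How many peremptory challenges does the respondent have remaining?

3

Respondent allotment: 8 base + 1 × 1 alternate = 9.
Respondent peremptories used: #12, #9, #8, #7, #13, #19 — 6 (for-cause on #15, #16, #14 don't count).
Remaining: 9 − 6 = 3.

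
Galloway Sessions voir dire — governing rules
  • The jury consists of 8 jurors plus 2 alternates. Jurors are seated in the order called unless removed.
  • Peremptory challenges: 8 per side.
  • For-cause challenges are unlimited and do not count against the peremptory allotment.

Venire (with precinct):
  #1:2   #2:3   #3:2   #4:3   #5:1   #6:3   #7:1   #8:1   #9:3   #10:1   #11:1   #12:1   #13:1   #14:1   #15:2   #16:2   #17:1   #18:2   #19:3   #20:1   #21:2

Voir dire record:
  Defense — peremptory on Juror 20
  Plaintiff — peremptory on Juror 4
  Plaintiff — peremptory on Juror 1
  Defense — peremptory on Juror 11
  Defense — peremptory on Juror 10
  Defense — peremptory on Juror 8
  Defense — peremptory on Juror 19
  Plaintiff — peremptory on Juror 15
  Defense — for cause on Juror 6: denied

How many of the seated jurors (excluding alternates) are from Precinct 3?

Removed: #1, #4, #8, #10, #11, #15, #19, #20.
Seated jurors 1–8: #2, #3, #5, #6, #7, #9, #12, #13 (alternates #14, #16 not counted).
Of those, in Precinct 3: #2, #6, #9 → 3.

3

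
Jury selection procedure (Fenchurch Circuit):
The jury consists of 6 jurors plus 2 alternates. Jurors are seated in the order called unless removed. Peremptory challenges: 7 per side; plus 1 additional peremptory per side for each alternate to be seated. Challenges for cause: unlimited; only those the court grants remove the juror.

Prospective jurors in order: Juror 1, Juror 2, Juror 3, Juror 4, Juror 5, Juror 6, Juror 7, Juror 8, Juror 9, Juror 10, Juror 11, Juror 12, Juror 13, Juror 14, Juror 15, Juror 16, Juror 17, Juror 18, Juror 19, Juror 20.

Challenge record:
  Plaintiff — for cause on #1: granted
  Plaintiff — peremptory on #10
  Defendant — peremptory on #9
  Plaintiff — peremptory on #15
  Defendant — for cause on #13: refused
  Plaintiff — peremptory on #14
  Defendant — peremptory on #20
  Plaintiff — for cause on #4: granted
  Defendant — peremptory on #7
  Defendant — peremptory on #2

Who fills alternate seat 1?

Removed: #1, #2, #4, #7, #9, #10, #14, #15, #20. (#13 stays — for-cause denied.)
Filling seats in venire order through position 7: #3, #5, #6, #8, #11, #12, #13.
So alternate 1 is #13.

13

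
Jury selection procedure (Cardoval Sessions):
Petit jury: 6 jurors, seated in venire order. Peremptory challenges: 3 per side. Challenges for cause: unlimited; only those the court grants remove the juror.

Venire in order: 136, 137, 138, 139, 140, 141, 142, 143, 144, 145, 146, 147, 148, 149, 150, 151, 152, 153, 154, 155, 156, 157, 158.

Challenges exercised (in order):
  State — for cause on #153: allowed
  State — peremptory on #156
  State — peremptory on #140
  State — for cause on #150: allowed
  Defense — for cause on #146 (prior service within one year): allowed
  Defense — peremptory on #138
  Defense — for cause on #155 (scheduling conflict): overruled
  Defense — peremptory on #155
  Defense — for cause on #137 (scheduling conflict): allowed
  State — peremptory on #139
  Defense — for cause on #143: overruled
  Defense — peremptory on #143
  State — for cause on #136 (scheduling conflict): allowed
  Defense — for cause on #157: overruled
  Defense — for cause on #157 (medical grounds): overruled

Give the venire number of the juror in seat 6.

Removed: #136, #137, #138, #139, #140, #143, #146, #150, #153, #155, #156. (#157 stays — for-cause denied.)
Seating in order: seats 1–6 → #141, #142, #144, #145, #147, #148.
So seat 6 is #148.

148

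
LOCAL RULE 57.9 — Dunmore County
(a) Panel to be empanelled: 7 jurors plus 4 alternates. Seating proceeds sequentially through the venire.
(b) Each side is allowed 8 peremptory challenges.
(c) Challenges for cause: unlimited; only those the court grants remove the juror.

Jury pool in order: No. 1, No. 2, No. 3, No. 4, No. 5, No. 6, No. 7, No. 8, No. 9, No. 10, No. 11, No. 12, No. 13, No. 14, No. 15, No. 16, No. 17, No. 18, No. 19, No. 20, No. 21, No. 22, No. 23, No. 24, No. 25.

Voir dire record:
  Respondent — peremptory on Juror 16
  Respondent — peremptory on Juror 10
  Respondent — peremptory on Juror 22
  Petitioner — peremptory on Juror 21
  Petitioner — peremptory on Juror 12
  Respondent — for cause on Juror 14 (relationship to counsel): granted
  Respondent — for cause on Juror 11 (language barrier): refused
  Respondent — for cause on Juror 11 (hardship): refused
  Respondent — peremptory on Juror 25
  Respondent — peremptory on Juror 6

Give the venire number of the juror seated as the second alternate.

Removed: #6, #10, #12, #14, #16, #21, #22, #25. (#11 stays — for-cause denied.)
Seating in order: seats 1–7 → #1, #2, #3, #4, #5, #7, #8; alternates → #9, #11, #13, #15.
So alternate 2 is #11.

11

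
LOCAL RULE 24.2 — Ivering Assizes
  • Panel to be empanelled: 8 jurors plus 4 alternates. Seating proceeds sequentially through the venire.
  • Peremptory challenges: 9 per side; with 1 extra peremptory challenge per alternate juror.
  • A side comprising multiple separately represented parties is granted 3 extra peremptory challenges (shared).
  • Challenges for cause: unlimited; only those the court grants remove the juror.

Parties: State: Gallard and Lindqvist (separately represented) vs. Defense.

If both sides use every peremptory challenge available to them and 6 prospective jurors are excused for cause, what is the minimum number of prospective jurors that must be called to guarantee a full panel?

Seats to fill: 8 + 4 alternates = 12.
Peremptories — State: 9 + 1×4 + 3 = 16; Defense: 9 + 1×4 = 13; total 29.
For-cause removals: 6.
Minimum venire: 12 + 29 + 6 = 47.

47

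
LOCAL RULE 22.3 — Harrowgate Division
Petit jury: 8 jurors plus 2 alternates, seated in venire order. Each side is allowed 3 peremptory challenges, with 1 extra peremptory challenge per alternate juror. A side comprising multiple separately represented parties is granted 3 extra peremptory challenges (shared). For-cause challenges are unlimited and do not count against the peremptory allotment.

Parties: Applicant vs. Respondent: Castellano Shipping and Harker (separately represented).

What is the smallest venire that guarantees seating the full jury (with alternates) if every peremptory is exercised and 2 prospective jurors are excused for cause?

25

Seats to fill: 8 + 2 alternates = 10.
Peremptories — Applicant: 3 + 1×2 = 5; Respondent: 3 + 1×2 + 3 = 8; total 13.
For-cause removals: 2.
Minimum venire: 10 + 13 + 2 = 25.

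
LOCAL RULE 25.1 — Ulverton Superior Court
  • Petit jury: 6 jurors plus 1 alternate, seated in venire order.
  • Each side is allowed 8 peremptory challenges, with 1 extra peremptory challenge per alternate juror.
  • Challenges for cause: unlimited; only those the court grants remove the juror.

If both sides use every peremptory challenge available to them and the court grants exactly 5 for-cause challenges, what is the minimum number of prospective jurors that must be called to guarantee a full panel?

30

Seats to fill: 6 + 1 alternates = 7.
Peremptories: 8 + 1×1 = 9 per side × 2 sides = 18.
For-cause removals: 5.
Minimum venire: 7 + 18 + 5 = 30.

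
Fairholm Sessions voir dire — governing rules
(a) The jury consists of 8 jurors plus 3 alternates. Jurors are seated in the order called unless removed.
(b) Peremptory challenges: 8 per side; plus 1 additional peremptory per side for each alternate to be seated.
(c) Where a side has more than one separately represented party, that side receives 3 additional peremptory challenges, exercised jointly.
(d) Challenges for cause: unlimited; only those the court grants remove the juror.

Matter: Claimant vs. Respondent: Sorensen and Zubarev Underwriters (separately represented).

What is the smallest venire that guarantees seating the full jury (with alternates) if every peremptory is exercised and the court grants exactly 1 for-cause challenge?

37

Seats to fill: 8 + 3 alternates = 11.
Peremptories — Claimant: 8 + 1×3 = 11; Respondent: 8 + 1×3 + 3 = 14; total 25.
For-cause removals: 1.
Minimum venire: 11 + 25 + 1 = 37.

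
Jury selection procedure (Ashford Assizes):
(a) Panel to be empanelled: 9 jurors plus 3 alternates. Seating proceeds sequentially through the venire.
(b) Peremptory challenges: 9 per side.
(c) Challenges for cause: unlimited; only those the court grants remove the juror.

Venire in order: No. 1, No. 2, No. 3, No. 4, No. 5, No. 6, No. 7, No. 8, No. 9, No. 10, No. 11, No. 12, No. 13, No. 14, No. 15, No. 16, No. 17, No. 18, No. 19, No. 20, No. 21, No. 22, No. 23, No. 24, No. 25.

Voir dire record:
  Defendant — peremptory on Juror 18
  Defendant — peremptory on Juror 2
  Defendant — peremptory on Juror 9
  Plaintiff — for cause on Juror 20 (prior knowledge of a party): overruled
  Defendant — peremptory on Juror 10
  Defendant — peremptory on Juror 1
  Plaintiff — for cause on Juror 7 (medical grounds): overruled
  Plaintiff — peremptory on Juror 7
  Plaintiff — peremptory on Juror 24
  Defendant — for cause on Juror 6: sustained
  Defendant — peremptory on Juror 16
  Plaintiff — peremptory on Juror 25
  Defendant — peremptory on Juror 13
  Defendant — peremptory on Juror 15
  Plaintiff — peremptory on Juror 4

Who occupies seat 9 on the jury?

20

Removed: #1, #2, #4, #6, #7, #9, #10, #13, #15, #16, #18, #24, #25. (#20 stays — for-cause denied.)
Seating in order: seats 1–9 → #3, #5, #8, #11, #12, #14, #17, #19, #20; alternates → #21, #22, #23.
So seat 9 is #20.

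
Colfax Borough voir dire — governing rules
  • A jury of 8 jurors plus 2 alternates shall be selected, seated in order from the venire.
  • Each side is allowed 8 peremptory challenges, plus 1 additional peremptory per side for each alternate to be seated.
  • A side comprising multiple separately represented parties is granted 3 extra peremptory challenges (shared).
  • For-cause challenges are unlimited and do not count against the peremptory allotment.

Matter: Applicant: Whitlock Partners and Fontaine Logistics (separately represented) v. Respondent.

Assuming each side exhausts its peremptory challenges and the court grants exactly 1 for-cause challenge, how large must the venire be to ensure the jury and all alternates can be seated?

Seats to fill: 8 + 2 alternates = 10.
Peremptories — Applicant: 8 + 1×2 + 3 = 13; Respondent: 8 + 1×2 = 10; total 23.
For-cause removals: 1.
Minimum venire: 10 + 23 + 1 = 34.

34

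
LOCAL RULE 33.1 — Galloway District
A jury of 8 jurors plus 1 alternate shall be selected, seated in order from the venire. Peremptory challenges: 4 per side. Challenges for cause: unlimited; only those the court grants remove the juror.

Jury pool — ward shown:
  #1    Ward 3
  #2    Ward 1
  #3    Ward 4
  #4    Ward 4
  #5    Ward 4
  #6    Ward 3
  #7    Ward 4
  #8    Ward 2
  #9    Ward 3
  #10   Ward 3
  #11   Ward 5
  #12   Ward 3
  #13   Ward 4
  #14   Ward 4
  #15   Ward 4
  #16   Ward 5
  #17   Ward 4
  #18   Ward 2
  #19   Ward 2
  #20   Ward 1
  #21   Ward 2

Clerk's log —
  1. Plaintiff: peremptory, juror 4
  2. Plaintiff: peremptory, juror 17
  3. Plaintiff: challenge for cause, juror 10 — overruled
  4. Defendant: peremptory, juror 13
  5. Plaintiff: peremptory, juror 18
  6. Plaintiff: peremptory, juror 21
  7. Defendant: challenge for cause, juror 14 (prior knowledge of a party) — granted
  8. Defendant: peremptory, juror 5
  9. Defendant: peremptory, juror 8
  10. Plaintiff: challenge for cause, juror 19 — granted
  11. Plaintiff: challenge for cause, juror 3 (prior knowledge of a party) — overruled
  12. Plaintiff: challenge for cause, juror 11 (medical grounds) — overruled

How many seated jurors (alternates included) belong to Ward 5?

1

Removed: #4, #5, #8, #13, #14, #17, #18, #19, #21.
Seated (9 incl. alternates): #1, #2, #3, #6, #7, #9, #10, #11, #12.
Of those, in Ward 5: #11 → 1.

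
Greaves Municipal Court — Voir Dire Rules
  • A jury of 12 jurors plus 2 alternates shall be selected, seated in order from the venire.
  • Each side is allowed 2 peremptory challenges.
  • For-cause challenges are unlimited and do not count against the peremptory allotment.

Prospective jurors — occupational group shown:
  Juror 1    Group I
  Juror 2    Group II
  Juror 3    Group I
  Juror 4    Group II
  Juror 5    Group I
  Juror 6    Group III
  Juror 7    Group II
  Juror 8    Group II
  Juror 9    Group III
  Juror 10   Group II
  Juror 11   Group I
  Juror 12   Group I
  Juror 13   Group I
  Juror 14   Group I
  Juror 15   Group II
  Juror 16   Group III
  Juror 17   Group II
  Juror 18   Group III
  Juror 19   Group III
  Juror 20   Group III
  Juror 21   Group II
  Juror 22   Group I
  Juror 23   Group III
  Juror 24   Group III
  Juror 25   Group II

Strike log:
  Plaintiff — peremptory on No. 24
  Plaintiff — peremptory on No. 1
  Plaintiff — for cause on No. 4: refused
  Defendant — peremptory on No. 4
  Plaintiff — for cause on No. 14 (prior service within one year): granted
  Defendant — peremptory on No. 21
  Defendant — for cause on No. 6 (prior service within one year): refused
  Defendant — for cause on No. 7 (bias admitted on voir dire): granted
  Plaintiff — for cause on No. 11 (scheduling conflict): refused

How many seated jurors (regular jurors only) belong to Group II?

4

Removed: #1, #4, #7, #14, #21, #24.
Seated jurors 1–12: #2, #3, #5, #6, #8, #9, #10, #11, #12, #13, #15, #16 (alternates #17, #18 not counted).
Of those, in Group II: #2, #8, #10, #15 → 4.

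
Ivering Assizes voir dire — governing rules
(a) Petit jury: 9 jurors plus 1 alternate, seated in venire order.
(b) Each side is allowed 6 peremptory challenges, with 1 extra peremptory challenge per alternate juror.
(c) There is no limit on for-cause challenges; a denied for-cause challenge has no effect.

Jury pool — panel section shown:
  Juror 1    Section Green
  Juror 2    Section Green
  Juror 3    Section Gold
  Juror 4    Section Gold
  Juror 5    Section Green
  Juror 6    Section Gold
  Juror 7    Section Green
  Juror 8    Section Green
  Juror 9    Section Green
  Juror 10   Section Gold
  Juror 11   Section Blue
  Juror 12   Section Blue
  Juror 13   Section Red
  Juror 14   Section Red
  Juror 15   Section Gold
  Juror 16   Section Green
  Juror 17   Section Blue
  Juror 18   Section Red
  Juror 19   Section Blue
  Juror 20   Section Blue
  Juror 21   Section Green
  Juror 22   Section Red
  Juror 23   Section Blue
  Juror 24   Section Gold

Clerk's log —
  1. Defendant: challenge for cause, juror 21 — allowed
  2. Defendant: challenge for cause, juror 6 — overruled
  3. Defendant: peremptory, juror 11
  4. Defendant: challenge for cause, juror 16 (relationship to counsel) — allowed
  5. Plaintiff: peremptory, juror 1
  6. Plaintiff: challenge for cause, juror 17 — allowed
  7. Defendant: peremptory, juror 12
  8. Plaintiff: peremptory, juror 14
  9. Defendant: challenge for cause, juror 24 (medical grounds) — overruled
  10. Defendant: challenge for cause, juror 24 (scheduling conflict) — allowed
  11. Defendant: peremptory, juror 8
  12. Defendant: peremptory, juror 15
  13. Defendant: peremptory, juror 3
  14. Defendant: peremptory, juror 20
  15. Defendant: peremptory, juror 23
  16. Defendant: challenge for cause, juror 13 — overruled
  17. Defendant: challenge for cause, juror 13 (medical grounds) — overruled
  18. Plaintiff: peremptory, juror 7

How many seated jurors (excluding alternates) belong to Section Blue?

Removed: #1, #3, #7, #8, #11, #12, #14, #15, #16, #17, #20, #21, #23, #24.
Seated jurors 1–9: #2, #4, #5, #6, #9, #10, #13, #18, #19 (alternates #22 not counted).
Of those, in Section Blue: #19 → 1.

1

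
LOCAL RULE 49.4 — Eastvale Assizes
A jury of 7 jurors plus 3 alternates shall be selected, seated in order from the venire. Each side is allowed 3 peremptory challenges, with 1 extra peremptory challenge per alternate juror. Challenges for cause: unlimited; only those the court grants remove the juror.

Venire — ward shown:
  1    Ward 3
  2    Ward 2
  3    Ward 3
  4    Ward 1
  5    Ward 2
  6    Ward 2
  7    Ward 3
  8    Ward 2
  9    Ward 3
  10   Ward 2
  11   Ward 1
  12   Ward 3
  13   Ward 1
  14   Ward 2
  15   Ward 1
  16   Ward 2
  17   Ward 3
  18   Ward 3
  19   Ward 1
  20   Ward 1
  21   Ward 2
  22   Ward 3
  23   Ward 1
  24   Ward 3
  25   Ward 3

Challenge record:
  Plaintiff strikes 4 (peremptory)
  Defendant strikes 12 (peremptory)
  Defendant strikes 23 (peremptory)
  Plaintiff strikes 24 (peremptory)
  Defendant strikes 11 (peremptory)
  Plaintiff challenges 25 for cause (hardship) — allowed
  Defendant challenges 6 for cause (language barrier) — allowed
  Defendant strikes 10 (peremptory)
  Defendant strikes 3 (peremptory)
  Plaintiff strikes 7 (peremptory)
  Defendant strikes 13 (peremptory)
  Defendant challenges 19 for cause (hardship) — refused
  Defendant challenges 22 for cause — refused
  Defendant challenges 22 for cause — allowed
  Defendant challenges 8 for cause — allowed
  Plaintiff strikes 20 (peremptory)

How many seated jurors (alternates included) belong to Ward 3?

4

Removed: #3, #4, #6, #7, #8, #10, #11, #12, #13, #20, #22, #23, #24, #25.
Seated (10 incl. alternates): #1, #2, #5, #9, #14, #15, #16, #17, #18, #19.
Of those, in Ward 3: #1, #9, #17, #18 → 4.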